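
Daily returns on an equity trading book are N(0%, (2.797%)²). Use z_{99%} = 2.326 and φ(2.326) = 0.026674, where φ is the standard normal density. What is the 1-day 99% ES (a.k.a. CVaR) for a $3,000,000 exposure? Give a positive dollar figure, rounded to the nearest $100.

Tail multiplier: φ(z)/(1−α) = 0.026674 / 0.01 = 2.667.
ES = 2.797% × 2.667 = 7.460%.
On $3,000,000: 0.07460 × $3,000,000 = $223,800.

$223,800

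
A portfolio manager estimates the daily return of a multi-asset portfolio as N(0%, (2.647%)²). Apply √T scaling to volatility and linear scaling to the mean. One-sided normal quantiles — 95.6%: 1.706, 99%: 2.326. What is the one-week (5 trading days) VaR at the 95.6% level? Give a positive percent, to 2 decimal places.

σ_{5d} = 2.647% × √5 = 5.919%.
VaR = 1.706 × 5.919% = 10.098%.

10.10%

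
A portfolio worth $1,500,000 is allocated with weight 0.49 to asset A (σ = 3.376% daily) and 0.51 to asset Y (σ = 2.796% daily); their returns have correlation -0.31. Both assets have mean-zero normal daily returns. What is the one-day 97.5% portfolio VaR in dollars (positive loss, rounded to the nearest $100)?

$53,500

σ_p² = 0.49²·3.376² + 0.51²·2.796² + 2·-0.31·0.49·0.51·3.376·2.796 = 3.3074 (%²).
σ_p = √3.3074 = 1.819%.
At 97.5%, z = 1.960.
VaR = 1.960 × 1.819% = 3.565%; on $1,500,000 that is $53,475.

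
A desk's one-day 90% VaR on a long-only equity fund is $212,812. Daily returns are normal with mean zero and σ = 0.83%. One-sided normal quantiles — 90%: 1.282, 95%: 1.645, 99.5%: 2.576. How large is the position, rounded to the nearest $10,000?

VaR as a fraction of value: z·σ = 1.282 × 0.83% = 1.06406%.
Position = $212,812 / 0.0106406 = $20,000,000.

$20,000,000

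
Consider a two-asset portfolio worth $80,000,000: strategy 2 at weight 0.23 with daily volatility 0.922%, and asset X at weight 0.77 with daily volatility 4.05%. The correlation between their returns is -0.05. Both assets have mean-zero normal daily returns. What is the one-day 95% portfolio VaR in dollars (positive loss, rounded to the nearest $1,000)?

σ_p² = 0.23²·0.922² + 0.77²·4.05² + 2·-0.05·0.23·0.77·0.922·4.05 = 9.7039 (%²).
σ_p = √9.7039 = 3.115%.
At 95%, z = 1.645.
VaR = 1.645 × 3.115% = 5.124%; on $80,000,000 that is $4,099,200.

$4,099,000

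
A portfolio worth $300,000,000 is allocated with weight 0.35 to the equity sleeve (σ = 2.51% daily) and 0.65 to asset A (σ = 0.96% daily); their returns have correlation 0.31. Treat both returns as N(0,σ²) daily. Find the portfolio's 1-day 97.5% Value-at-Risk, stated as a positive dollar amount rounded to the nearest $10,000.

σ_p² = 0.35²·2.51² + 0.65²·0.96² + 2·0.31·0.35·0.65·2.51·0.96 = 1.5010 (%²).
σ_p = √1.5010 = 1.225%.
At 97.5%, z = 1.960.
VaR = 1.960 × 1.225% = 2.401%; on $300,000,000 that is $7,203,000.

$7,200,000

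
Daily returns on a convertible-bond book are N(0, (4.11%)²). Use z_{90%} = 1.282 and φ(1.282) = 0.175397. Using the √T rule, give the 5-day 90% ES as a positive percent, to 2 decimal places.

16.12%

σ_{5d} = 4.11% × √5 = 9.190%.
ES multiplier = φ(z)/(1−α) = 0.175397/0.1 = 1.754.
ES = 9.190% × 1.754 = 16.119%.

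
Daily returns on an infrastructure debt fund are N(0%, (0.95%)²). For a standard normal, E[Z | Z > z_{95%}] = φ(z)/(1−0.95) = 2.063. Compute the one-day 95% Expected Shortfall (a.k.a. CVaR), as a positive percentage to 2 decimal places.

ES = 0.95% × 2.063 = 1.960%.

1.96%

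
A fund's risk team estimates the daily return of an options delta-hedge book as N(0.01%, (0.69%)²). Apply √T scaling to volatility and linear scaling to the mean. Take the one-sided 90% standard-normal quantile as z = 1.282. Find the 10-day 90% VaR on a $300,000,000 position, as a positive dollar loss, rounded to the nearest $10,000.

σ_{10d} = 0.69% × √10 = 2.182%; μ_{10d} = 10 × 0.01% = 0.100%.
VaR = −(0.100%) + 1.282 × 2.182% = 2.697%.
On $300,000,000: 0.02697 × $300,000,000 = $8,091,000.

$8,090,000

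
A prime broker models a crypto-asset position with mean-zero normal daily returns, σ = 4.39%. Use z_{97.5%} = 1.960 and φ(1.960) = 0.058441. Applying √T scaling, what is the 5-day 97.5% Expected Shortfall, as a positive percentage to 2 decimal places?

22.95%

σ_{5d} = 4.39% × √5 = 9.816%.
ES multiplier = φ(z)/(1−α) = 0.058441/0.025 = 2.338.
ES = 9.816% × 2.338 = 22.950%.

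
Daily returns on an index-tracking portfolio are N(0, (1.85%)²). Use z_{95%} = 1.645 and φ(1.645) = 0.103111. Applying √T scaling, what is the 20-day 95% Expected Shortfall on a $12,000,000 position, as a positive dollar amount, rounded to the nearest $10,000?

$2,050,000

σ_{20d} = 1.85% × √20 = 8.273%.
ES multiplier = φ(z)/(1−α) = 0.103111/0.05 = 2.062.
ES = 8.273% × 2.062 = 17.059%; on $12,000,000: $2,047,080.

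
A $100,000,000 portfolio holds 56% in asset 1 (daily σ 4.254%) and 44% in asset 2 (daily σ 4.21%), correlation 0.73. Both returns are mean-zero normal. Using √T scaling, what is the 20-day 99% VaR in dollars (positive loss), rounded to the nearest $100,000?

σ_p = √(0.56²·4.254² + 0.44²·4.21² + 2·0.73·0.56·0.44·4.254·4.21) = 3.943%.
σ_{20d} = 3.943% × √20 = 17.634%.
z(99%) = 2.326.
VaR = 2.326 × 17.634% = 41.017%; on $100,000,000 that is $41,017,000.

$41,000,000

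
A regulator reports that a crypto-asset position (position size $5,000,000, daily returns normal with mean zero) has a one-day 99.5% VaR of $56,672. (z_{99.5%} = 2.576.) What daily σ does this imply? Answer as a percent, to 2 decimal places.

0.44%

VaR as a fraction: $56,672 / $5,000,000 = 1.133%.
σ = VaR / z = 1.133% / 2.576 = 0.440%.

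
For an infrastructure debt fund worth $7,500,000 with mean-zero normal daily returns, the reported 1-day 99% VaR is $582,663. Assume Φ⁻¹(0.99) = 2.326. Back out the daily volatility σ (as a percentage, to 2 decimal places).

3.34%

VaR as a fraction: $582,663 / $7,500,000 = 7.769%.
σ = VaR / z = 7.769% / 2.326 = 3.340%.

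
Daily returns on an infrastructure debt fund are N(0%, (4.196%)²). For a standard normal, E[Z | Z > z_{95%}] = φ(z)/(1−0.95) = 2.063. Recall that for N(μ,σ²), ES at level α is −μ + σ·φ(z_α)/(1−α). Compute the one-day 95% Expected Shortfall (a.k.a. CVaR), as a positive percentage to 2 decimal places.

ES = 4.196% × 2.063 = 8.656%.

8.66%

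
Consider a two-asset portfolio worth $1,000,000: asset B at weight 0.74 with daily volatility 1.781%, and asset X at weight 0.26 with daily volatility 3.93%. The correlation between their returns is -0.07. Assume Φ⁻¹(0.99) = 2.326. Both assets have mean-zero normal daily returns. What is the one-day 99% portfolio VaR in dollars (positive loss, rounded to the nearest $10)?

σ_p² = 0.74²·1.781² + 0.26²·3.93² + 2·-0.07·0.74·0.26·1.781·3.93 = 2.5925 (%²).
σ_p = √2.5925 = 1.610%.
VaR = 2.326 × 1.610% = 3.745%; on $1,000,000 that is $37,450.

$37,450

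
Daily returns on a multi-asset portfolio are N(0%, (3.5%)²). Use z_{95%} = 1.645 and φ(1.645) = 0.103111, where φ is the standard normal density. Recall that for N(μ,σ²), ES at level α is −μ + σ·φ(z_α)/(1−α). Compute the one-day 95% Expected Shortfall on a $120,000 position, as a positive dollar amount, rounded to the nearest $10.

Tail multiplier: φ(z)/(1−α) = 0.103111 / 0.05 = 2.062.
ES = 3.5% × 2.062 = 7.217%.
On $120,000: 0.07217 × $120,000 = $8,660.

$8,660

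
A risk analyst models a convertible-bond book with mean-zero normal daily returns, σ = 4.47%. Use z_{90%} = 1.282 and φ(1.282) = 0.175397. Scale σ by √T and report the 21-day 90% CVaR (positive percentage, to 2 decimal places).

σ_{21d} = 4.47% × √21 = 20.484%.
ES multiplier = φ(z)/(1−α) = 0.175397/0.1 = 1.754.
ES = 20.484% × 1.754 = 35.929%.

35.93%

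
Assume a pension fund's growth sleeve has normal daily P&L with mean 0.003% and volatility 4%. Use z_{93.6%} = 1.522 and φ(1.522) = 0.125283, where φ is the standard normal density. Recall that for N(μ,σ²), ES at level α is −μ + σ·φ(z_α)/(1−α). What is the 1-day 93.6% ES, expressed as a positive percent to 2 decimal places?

Tail multiplier: φ(z)/(1−α) = 0.125283 / 0.064 = 1.958.
ES = −(0.003%) + 4% × 1.958 = 7.829%.

7.83%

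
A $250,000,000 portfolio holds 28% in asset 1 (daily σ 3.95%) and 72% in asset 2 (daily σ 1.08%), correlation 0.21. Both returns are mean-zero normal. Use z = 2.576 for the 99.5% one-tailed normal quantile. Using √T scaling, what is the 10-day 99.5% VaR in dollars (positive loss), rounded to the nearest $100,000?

σ_p = √(0.28²·3.95² + 0.72²·1.08² + 2·0.21·0.28·0.72·3.95·1.08) = 1.480%.
σ_{10d} = 1.480% × √10 = 4.680%.
VaR = 2.576 × 4.680% = 12.056%; on $250,000,000 that is $30,140,000.

$30,100,000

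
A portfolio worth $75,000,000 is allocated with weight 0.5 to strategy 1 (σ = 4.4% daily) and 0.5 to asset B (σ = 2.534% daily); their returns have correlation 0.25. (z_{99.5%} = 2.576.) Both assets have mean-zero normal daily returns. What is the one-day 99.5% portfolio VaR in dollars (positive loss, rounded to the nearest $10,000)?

σ_p² = 0.5²·4.4² + 0.5²·2.534² + 2·0.25·0.5·0.5·4.4·2.534 = 7.8390 (%²).
σ_p = √7.8390 = 2.800%.
VaR = 2.576 × 2.800% = 7.213%; on $75,000,000 that is $5,409,750.

$5,410,000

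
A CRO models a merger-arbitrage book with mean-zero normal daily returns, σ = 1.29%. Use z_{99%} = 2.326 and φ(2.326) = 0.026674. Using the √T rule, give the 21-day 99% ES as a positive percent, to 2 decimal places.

15.77%

σ_{21d} = 1.29% × √21 = 5.912%.
ES multiplier = φ(z)/(1−α) = 0.026674/0.01 = 2.667.
ES = 5.912% × 2.667 = 15.767%.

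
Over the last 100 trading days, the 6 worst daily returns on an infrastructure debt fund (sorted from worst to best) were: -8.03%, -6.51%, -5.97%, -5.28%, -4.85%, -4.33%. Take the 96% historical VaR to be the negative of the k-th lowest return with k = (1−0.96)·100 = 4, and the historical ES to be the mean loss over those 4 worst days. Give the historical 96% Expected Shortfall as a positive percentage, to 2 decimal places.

The 4 worst returns sum to -25.79%.
ES = −(-25.79%) / 4 = 6.4475% ≈ 6.45%.

6.45%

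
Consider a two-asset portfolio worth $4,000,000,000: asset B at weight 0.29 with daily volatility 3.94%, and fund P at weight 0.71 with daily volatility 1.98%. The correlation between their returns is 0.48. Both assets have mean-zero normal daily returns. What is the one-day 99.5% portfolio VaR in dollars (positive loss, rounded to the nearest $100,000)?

$226,300,000

σ_p² = 0.29²·3.94² + 0.71²·1.98² + 2·0.48·0.29·0.71·3.94·1.98 = 4.8238 (%²).
σ_p = √4.8238 = 2.196%.
At 99.5%, z = 2.576.
VaR = 2.576 × 2.196% = 5.657%; on $4,000,000,000 that is $226,280,000.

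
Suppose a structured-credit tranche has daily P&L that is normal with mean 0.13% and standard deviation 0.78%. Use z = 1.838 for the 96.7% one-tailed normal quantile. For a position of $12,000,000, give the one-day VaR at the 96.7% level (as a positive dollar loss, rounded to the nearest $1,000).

$156,000

VaR = −μ + z·σ = −(0.13%) + 1.838 × 0.78% = 1.304%.
On $12,000,000: 0.01304 × $12,000,000 = $156,480.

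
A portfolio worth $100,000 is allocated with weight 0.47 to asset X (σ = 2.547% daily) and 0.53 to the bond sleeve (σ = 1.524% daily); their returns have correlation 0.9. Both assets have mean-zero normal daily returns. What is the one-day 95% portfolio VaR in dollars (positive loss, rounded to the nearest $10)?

$3,220

σ_p² = 0.47²·2.547² + 0.53²·1.524² + 2·0.9·0.47·0.53·2.547·1.524 = 3.8259 (%²).
σ_p = √3.8259 = 1.956%.
At 95%, z = 1.645.
VaR = 1.645 × 1.956% = 3.218%; on $100,000 that is $3,218.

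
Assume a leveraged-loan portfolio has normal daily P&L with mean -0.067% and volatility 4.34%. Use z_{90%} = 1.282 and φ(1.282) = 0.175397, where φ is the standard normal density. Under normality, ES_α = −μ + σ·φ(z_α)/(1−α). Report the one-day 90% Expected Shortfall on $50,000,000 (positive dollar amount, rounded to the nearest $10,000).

Tail multiplier: φ(z)/(1−α) = 0.175397 / 0.1 = 1.754.
ES = −(-0.067%) + 4.34% × 1.754 = 7.679%.
On $50,000,000: 0.07679 × $50,000,000 = $3,839,500.

$3,840,000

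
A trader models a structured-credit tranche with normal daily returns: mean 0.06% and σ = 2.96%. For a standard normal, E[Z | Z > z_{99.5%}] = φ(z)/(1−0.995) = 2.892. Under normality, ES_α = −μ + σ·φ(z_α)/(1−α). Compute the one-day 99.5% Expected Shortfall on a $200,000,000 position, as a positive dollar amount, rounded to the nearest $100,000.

ES = −(0.06%) + 2.96% × 2.892 = 8.500%.
On $200,000,000: 0.08500 × $200,000,000 = $17,000,000.

$17,000,000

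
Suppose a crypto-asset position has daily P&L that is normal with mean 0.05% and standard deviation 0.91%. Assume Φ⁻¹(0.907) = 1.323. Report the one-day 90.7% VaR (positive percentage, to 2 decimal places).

1.15%

VaR = −μ + z·σ = −(0.05%) + 1.323 × 0.91% = 1.154%.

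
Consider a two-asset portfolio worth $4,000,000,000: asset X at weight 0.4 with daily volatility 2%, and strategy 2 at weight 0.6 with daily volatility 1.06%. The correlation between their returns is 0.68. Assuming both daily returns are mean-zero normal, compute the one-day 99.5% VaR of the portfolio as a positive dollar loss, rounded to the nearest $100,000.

σ_p² = 0.4²·2² + 0.6²·1.06² + 2·0.68·0.4·0.6·2·1.06 = 1.7365 (%²).
σ_p = √1.7365 = 1.318%.
At 99.5%, z = 2.576.
VaR = 2.576 × 1.318% = 3.395%; on $4,000,000,000 that is $135,800,000.

$135,800,000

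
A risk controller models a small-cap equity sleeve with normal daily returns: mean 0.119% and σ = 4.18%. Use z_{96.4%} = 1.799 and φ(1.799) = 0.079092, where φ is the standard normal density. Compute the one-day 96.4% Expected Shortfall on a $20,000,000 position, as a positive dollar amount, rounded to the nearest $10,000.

$1,810,000

Tail multiplier: φ(z)/(1−α) = 0.079092 / 0.036 = 2.197.
ES = −(0.119%) + 4.18% × 2.197 = 9.064%.
On $20,000,000: 0.09064 × $20,000,000 = $1,812,800.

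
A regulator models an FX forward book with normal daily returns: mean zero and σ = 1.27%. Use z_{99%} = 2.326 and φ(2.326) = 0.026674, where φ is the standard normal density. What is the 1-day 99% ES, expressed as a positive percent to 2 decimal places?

Tail multiplier: φ(z)/(1−α) = 0.026674 / 0.01 = 2.667.
ES = 1.27% × 2.667 = 3.387%.

3.39%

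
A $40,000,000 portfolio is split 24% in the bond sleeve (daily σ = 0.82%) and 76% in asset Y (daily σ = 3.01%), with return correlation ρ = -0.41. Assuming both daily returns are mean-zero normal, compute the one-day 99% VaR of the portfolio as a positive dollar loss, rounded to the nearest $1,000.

σ_p² = 0.24²·0.82² + 0.76²·3.01² + 2·-0.41·0.24·0.76·0.82·3.01 = 4.9027 (%²).
σ_p = √4.9027 = 2.214%.
At 99%, z = 2.326.
VaR = 2.326 × 2.214% = 5.150%; on $40,000,000 that is $2,060,000.

$2,060,000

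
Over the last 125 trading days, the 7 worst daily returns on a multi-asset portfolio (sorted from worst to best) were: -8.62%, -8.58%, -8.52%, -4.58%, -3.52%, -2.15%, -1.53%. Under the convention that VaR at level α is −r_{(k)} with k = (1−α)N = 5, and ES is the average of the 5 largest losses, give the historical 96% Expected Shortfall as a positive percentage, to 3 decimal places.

The 5 worst returns sum to -33.82%.
ES = −(-33.82%) / 5 = 6.764%.

6.764%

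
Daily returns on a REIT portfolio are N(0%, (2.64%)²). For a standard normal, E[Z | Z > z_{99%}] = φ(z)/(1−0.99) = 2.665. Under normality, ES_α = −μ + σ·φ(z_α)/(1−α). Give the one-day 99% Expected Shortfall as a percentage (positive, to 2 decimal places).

7.04%

ES = 2.64% × 2.665 = 7.036%.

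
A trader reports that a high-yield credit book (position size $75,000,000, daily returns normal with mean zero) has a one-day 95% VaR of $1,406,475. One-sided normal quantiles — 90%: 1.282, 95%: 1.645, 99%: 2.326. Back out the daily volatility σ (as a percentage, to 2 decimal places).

1.14%

VaR as a fraction: $1,406,475 / $75,000,000 = 1.875%.
σ = VaR / z = 1.875% / 1.645 = 1.140%.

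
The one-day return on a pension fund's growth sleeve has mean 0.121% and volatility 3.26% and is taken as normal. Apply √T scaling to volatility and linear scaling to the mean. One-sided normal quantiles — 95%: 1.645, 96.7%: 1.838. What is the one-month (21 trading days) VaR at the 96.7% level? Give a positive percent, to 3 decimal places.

σ_{21d} = 3.26% × √21 = 14.939%; μ_{21d} = 21 × 0.121% = 2.541%.
VaR = −(2.541%) + 1.838 × 14.939% = 24.917%.

24.917%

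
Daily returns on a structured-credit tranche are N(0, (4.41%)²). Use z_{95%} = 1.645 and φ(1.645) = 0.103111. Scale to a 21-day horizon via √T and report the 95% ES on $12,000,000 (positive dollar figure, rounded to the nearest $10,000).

$5,000,000

σ_{21d} = 4.41% × √21 = 20.209%.
ES multiplier = φ(z)/(1−α) = 0.103111/0.05 = 2.062.
ES = 20.209% × 2.062 = 41.671%; on $12,000,000: $5,000,520.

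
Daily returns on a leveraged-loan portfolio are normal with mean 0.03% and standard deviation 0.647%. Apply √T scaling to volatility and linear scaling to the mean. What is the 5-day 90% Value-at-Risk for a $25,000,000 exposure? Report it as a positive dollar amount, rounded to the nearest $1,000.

At 90%, z = 1.282.
σ_{5d} = 0.647% × √5 = 1.447%; μ_{5d} = 5 × 0.03% = 0.150%.
VaR = −(0.150%) + 1.282 × 1.447% = 1.705%.
On $25,000,000: 0.01705 × $25,000,000 = $426,250.

$426,000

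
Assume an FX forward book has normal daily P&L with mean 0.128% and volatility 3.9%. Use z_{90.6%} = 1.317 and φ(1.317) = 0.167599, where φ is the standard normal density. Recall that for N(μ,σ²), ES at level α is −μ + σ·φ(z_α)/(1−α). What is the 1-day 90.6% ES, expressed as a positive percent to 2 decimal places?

Tail multiplier: φ(z)/(1−α) = 0.167599 / 0.094 = 1.783.
ES = −(0.128%) + 3.9% × 1.783 = 6.826%.

6.83%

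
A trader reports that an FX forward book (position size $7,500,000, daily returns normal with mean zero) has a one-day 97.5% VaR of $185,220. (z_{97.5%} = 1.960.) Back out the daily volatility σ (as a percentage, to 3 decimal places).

VaR as a fraction: $185,220 / $7,500,000 = 2.470%.
σ = VaR / z = 2.470% / 1.960 = 1.260%.

1.260%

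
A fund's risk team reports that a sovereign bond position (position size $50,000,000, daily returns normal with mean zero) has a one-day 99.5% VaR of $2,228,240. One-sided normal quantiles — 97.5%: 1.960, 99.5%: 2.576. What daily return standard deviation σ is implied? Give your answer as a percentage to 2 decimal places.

1.73%

VaR as a fraction: $2,228,240 / $50,000,000 = 4.456%.
σ = VaR / z = 4.456% / 2.576 = 1.730%.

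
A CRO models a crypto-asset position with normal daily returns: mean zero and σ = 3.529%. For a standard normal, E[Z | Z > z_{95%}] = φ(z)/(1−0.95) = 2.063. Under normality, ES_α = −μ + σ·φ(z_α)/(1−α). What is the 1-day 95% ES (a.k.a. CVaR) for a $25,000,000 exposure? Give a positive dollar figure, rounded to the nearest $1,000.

ES = 3.529% × 2.063 = 7.280%.
On $25,000,000: 0.07280 × $25,000,000 = $1,820,000.

$1,820,000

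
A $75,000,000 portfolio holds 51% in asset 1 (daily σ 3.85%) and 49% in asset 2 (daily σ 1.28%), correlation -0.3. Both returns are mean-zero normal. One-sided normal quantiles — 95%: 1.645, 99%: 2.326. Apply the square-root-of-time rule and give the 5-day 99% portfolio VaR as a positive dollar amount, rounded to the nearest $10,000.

σ_p = √(0.51²·3.85² + 0.49²·1.28² + 2·-0.3·0.51·0.49·3.85·1.28) = 1.873%.
σ_{5d} = 1.873% × √5 = 4.188%.
VaR = 2.326 × 4.188% = 9.741%; on $75,000,000 that is $7,305,750.

$7,310,000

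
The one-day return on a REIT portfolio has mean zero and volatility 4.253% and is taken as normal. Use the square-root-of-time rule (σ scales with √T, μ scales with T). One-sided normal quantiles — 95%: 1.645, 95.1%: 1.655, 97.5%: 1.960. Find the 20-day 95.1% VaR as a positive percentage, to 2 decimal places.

31.48%

σ_{20d} = 4.253% × √20 = 19.020%.
VaR = 1.655 × 19.020% = 31.478%.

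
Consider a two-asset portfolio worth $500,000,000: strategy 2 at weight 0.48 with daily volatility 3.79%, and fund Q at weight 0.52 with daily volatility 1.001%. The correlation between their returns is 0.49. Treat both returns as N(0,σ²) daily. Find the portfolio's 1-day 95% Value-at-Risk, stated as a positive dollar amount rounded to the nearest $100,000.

$17,500,000

σ_p² = 0.48²·3.79² + 0.52²·1.001² + 2·0.49·0.48·0.52·3.79·1.001 = 4.5084 (%²).
σ_p = √4.5084 = 2.123%.
At 95%, z = 1.645.
VaR = 1.645 × 2.123% = 3.492%; on $500,000,000 that is $17,460,000.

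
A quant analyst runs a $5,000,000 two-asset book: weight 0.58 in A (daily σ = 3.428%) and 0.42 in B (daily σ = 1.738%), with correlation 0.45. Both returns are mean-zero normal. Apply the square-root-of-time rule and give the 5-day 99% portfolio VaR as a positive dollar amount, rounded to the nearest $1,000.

$626,000

σ_p = √(0.58²·3.428² + 0.42²·1.738² + 2·0.45·0.58·0.42·3.428·1.738) = 2.407%.
σ_{5d} = 2.407% × √5 = 5.382%.
z(99%) = 2.326.
VaR = 2.326 × 5.382% = 12.519%; on $5,000,000 that is $625,950.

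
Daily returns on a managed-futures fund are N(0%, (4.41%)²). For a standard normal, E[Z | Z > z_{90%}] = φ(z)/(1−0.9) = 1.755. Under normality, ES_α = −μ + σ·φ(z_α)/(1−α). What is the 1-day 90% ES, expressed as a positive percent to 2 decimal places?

ES = 4.41% × 1.755 = 7.740%.

7.74%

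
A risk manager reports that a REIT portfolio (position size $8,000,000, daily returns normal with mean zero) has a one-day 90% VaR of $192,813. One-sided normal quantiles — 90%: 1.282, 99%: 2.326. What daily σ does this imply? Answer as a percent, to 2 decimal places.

VaR as a fraction: $192,813 / $8,000,000 = 2.410%.
σ = VaR / z = 2.410% / 1.282 = 1.880%.

1.88%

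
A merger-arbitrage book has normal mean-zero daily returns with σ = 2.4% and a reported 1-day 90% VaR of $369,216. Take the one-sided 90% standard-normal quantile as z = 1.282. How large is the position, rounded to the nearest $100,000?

$12,000,000

VaR as a fraction of value: z·σ = 1.282 × 2.4% = 3.0768%.
Position = $369,216 / 0.030768 = $12,000,000.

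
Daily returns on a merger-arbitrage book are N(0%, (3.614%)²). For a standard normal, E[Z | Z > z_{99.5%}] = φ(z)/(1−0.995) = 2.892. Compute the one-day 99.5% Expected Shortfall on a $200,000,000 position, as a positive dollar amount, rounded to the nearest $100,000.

ES = 3.614% × 2.892 = 10.452%.
On $200,000,000: 0.10452 × $200,000,000 = $20,904,000.

$20,900,000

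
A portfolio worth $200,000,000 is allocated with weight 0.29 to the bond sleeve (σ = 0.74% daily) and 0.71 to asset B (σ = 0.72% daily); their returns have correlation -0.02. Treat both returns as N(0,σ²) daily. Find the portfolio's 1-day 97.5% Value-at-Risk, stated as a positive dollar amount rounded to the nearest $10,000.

σ_p² = 0.29²·0.74² + 0.71²·0.72² + 2·-0.02·0.29·0.71·0.74·0.72 = 0.3030 (%²).
σ_p = √0.3030 = 0.550%.
At 97.5%, z = 1.960.
VaR = 1.960 × 0.550% = 1.078%; on $200,000,000 that is $2,156,000.

$2,160,000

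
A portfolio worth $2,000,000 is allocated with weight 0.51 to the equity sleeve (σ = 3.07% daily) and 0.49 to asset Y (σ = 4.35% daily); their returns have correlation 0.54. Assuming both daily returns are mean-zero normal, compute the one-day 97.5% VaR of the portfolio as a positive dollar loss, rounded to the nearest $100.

$127,600

σ_p² = 0.51²·3.07² + 0.49²·4.35² + 2·0.54·0.51·0.49·3.07·4.35 = 10.5990 (%²).
σ_p = √10.5990 = 3.256%.
At 97.5%, z = 1.960.
VaR = 1.960 × 3.256% = 6.382%; on $2,000,000 that is $127,640.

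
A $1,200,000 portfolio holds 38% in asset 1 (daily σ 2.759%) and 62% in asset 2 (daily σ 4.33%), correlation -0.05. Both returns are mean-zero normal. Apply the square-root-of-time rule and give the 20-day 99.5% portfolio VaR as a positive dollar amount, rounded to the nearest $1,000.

$392,000

σ_p = √(0.38²·2.759² + 0.62²·4.33² + 2·-0.05·0.38·0.62·2.759·4.33) = 2.833%.
σ_{20d} = 2.833% × √20 = 12.670%.
z(99.5%) = 2.576.
VaR = 2.576 × 12.670% = 32.638%; on $1,200,000 that is $391,656.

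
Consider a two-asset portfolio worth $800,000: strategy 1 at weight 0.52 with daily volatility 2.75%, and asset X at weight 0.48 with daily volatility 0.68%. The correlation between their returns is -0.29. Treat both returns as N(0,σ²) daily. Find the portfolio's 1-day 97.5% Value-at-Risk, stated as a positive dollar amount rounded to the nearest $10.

σ_p² = 0.52²·2.75² + 0.48²·0.68² + 2·-0.29·0.52·0.48·2.75·0.68 = 1.8807 (%²).
σ_p = √1.8807 = 1.371%.
At 97.5%, z = 1.960.
VaR = 1.960 × 1.371% = 2.687%; on $800,000 that is $21,496.

$21,500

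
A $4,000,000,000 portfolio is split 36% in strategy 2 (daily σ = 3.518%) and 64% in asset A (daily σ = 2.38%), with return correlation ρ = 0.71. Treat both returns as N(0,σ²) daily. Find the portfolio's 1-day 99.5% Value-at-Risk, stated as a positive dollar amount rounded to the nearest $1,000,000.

$266,000,000

σ_p² = 0.36²·3.518² + 0.64²·2.38² + 2·0.71·0.36·0.64·3.518·2.38 = 6.6634 (%²).
σ_p = √6.6634 = 2.581%.
At 99.5%, z = 2.576.
VaR = 2.576 × 2.581% = 6.649%; on $4,000,000,000 that is $265,960,000.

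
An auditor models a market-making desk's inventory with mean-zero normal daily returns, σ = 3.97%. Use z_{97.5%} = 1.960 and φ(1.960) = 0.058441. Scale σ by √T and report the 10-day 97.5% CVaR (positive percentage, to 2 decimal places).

σ_{10d} = 3.97% × √10 = 12.554%.
ES multiplier = φ(z)/(1−α) = 0.058441/0.025 = 2.338.
ES = 12.554% × 2.338 = 29.351%.

29.35%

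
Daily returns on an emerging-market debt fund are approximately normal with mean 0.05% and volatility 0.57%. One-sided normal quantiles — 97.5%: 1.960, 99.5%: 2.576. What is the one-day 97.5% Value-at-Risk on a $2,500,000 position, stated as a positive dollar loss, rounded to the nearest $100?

$26,700

VaR = −μ + z·σ = −(0.05%) + 1.960 × 0.57% = 1.067%.
On $2,500,000: 0.01067 × $2,500,000 = $26,675.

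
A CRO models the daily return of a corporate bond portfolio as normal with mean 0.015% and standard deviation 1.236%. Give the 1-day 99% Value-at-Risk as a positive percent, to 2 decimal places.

2.86%

At 99% one-sided, z = 2.326.
VaR = −μ + z·σ = −(0.015%) + 2.326 × 1.236% = 2.860%.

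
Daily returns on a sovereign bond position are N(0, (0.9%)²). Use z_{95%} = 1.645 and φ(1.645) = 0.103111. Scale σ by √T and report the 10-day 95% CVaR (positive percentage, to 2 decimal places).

5.87%

σ_{10d} = 0.9% × √10 = 2.846%.
ES multiplier = φ(z)/(1−α) = 0.103111/0.05 = 2.062.
ES = 2.846% × 2.062 = 5.868%.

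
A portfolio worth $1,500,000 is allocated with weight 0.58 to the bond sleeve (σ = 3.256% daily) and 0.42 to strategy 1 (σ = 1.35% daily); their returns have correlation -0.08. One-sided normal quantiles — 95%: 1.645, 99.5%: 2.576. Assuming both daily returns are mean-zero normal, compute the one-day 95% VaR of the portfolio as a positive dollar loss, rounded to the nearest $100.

σ_p² = 0.58²·3.256² + 0.42²·1.35² + 2·-0.08·0.58·0.42·3.256·1.35 = 3.7165 (%²).
σ_p = √3.7165 = 1.928%.
VaR = 1.645 × 1.928% = 3.172%; on $1,500,000 that is $47,580.

$47,600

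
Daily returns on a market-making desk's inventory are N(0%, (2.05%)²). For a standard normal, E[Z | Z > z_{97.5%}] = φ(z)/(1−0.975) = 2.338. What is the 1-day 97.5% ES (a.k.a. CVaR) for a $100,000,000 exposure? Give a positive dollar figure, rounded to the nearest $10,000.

$4,790,000

ES = 2.05% × 2.338 = 4.793%.
On $100,000,000: 0.04793 × $100,000,000 = $4,793,000.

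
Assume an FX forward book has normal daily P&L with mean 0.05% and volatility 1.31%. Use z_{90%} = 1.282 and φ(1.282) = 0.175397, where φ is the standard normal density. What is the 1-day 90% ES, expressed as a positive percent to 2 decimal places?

2.25%

Tail multiplier: φ(z)/(1−α) = 0.175397 / 0.1 = 1.754.
ES = −(0.05%) + 1.31% × 1.754 = 2.248%.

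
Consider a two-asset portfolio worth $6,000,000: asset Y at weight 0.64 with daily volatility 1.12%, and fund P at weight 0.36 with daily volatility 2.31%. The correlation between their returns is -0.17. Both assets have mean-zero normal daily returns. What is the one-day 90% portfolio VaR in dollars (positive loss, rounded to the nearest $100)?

$77,000

σ_p² = 0.64²·1.12² + 0.36²·2.31² + 2·-0.17·0.64·0.36·1.12·2.31 = 1.0027 (%²).
σ_p = √1.0027 = 1.001%.
At 90%, z = 1.282.
VaR = 1.282 × 1.001% = 1.283%; on $6,000,000 that is $76,980.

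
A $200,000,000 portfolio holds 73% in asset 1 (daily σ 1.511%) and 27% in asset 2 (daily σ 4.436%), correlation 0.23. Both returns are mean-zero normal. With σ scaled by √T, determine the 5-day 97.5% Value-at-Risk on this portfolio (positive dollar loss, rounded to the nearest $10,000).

$15,820,000

σ_p = √(0.73²·1.511² + 0.27²·4.436² + 2·0.23·0.73·0.27·1.511·4.436) = 1.805%.
σ_{5d} = 1.805% × √5 = 4.036%.
z(97.5%) = 1.960.
VaR = 1.960 × 4.036% = 7.911%; on $200,000,000 that is $15,822,000.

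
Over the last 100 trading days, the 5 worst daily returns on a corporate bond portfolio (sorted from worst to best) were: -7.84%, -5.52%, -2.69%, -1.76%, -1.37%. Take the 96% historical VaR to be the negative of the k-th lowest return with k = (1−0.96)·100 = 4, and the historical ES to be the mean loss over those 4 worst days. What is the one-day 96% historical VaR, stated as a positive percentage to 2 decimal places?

1.76%

k = 4; the 4th lowest return is -1.76%, so VaR = 1.76%.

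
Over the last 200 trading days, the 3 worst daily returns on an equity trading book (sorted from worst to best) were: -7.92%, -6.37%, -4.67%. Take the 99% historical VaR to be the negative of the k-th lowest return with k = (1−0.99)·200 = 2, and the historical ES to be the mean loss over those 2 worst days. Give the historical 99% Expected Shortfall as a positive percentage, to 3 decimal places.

7.145%

The 2 worst returns sum to -14.29%.
ES = −(-14.29%) / 2 = 7.145%.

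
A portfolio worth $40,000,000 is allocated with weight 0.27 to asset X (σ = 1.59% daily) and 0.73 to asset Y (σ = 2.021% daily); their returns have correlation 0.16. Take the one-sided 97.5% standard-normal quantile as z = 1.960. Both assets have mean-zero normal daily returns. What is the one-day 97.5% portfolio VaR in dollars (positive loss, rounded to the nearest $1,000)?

σ_p² = 0.27²·1.59² + 0.73²·2.021² + 2·0.16·0.27·0.73·1.59·2.021 = 2.5636 (%²).
σ_p = √2.5636 = 1.601%.
VaR = 1.960 × 1.601% = 3.138%; on $40,000,000 that is $1,255,200.

$1,255,000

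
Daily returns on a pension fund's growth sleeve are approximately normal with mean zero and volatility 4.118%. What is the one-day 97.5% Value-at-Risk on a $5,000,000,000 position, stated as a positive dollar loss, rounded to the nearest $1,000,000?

$404,000,000

At 97.5% one-sided, z = 1.960.
VaR = z·σ = 1.960 × 4.118% = 8.071%.
On $5,000,000,000: 0.08071 × $5,000,000,000 = $403,550,000.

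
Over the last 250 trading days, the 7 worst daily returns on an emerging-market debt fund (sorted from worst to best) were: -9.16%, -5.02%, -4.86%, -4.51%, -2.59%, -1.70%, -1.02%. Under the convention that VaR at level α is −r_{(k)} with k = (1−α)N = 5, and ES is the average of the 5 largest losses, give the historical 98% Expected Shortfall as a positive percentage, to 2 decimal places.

5.23%

The 5 worst returns sum to -26.14%.
ES = −(-26.14%) / 5 = 5.228% ≈ 5.23%.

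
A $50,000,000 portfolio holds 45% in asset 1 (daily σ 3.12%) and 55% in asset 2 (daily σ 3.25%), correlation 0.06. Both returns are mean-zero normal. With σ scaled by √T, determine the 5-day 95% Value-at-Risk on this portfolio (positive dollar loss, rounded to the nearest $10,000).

σ_p = √(0.45²·3.12² + 0.55²·3.25² + 2·0.06·0.45·0.55·3.12·3.25) = 2.338%.
σ_{5d} = 2.338% × √5 = 5.228%.
z(95%) = 1.645.
VaR = 1.645 × 5.228% = 8.600%; on $50,000,000 that is $4,300,000.

$4,300,000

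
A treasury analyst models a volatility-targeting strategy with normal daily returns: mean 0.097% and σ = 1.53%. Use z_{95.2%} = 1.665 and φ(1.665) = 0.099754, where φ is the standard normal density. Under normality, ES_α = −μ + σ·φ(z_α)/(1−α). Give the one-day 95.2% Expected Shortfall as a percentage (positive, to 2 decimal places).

3.08%

Tail multiplier: φ(z)/(1−α) = 0.099754 / 0.048 = 2.078.
ES = −(0.097%) + 1.53% × 2.078 = 3.082%.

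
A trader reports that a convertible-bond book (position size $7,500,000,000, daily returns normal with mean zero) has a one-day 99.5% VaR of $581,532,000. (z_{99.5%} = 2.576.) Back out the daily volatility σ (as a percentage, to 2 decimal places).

VaR as a fraction: $581,532,000 / $7,500,000,000 = 7.754%.
σ = VaR / z = 7.754% / 2.576 = 3.010%.

3.01%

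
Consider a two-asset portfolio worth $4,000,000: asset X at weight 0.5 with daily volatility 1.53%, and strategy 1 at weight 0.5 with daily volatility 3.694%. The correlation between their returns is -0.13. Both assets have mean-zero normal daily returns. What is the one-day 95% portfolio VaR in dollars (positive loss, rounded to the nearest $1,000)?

$125,000

σ_p² = 0.5²·1.53² + 0.5²·3.694² + 2·-0.13·0.5·0.5·1.53·3.694 = 3.6293 (%²).
σ_p = √3.6293 = 1.905%.
At 95%, z = 1.645.
VaR = 1.645 × 1.905% = 3.134%; on $4,000,000 that is $125,360.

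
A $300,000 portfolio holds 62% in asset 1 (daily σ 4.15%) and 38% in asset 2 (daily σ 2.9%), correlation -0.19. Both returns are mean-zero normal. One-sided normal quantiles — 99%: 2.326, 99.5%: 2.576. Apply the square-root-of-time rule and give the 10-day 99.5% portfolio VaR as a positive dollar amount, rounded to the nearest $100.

σ_p = √(0.62²·4.15² + 0.38²·2.9² + 2·-0.19·0.62·0.38·4.15·2.9) = 2.599%.
σ_{10d} = 2.599% × √10 = 8.219%.
VaR = 2.576 × 8.219% = 21.172%; on $300,000 that is $63,516.

$63,500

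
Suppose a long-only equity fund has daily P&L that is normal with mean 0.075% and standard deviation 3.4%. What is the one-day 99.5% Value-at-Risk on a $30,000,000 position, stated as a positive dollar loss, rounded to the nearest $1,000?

$2,605,000

At 99.5% one-sided, z = 2.576.
VaR = −μ + z·σ = −(0.075%) + 2.576 × 3.4% = 8.683%.
On $30,000,000: 0.08683 × $30,000,000 = $2,604,900.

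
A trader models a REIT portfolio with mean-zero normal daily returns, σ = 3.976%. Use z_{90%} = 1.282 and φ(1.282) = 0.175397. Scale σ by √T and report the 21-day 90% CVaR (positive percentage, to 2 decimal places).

31.96%

σ_{21d} = 3.976% × √21 = 18.220%.
ES multiplier = φ(z)/(1−α) = 0.175397/0.1 = 1.754.
ES = 18.220% × 1.754 = 31.958%.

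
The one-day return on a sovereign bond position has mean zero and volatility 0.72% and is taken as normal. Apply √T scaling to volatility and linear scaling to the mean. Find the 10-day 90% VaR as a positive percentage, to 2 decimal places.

2.92%

At 90%, z = 1.282.
σ_{10d} = 0.72% × √10 = 2.277%.
VaR = 1.282 × 2.277% = 2.919%.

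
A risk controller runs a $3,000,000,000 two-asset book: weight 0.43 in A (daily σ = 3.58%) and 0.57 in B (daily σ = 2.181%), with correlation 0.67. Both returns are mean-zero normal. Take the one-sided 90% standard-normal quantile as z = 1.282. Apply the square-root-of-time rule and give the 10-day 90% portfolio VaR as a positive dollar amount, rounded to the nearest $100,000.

σ_p = √(0.43²·3.58² + 0.57²·2.181² + 2·0.67·0.43·0.57·3.58·2.181) = 2.546%.
σ_{10d} = 2.546% × √10 = 8.051%.
VaR = 1.282 × 8.051% = 10.321%; on $3,000,000,000 that is $309,630,000.

$309,600,000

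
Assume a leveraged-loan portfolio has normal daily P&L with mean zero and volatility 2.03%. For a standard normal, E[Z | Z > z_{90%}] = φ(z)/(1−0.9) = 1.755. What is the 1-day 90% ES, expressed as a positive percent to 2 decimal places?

ES = 2.03% × 1.755 = 3.563%.

3.56%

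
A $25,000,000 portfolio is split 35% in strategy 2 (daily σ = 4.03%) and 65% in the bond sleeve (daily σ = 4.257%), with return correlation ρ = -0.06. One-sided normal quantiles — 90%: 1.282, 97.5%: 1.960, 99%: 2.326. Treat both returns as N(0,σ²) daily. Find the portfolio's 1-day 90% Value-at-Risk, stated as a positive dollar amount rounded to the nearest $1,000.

σ_p² = 0.35²·4.03² + 0.65²·4.257² + 2·-0.06·0.35·0.65·4.03·4.257 = 9.1777 (%²).
σ_p = √9.1777 = 3.029%.
VaR = 1.282 × 3.029% = 3.883%; on $25,000,000 that is $970,750.

$971,000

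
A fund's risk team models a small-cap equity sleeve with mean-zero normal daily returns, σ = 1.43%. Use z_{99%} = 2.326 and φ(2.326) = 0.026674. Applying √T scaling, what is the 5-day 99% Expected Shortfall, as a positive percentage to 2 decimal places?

8.53%

σ_{5d} = 1.43% × √5 = 3.198%.
ES multiplier = φ(z)/(1−α) = 0.026674/0.01 = 2.667.
ES = 3.198% × 2.667 = 8.529%.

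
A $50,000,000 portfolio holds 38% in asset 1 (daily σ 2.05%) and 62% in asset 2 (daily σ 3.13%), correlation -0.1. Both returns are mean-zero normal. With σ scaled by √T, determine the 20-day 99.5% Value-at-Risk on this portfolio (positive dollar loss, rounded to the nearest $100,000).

$11,600,000

σ_p = √(0.38²·2.05² + 0.62²·3.13² + 2·-0.1·0.38·0.62·2.05·3.13) = 2.018%.
σ_{20d} = 2.018% × √20 = 9.025%.
z(99.5%) = 2.576.
VaR = 2.576 × 9.025% = 23.248%; on $50,000,000 that is $11,624,000.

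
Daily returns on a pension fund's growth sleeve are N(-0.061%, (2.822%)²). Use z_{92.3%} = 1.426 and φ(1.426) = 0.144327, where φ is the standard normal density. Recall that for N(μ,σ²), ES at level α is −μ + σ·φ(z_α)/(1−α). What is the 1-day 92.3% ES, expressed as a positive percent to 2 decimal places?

5.35%

Tail multiplier: φ(z)/(1−α) = 0.144327 / 0.077 = 1.874.
ES = −(-0.061%) + 2.822% × 1.874 = 5.349%.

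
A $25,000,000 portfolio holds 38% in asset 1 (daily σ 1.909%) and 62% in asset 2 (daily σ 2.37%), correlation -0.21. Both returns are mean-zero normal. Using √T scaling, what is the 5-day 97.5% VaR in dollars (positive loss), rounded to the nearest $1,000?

σ_p = √(0.38²·1.909² + 0.62²·2.37² + 2·-0.21·0.38·0.62·1.909·2.37) = 1.496%.
σ_{5d} = 1.496% × √5 = 3.345%.
z(97.5%) = 1.960.
VaR = 1.960 × 3.345% = 6.556%; on $25,000,000 that is $1,639,000.

$1,639,000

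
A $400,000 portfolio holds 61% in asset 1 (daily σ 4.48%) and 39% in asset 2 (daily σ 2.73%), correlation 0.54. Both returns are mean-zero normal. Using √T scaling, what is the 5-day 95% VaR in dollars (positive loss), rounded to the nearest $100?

σ_p = √(0.61²·4.48² + 0.39²·2.73² + 2·0.54·0.61·0.39·4.48·2.73) = 3.427%.
σ_{5d} = 3.427% × √5 = 7.663%.
z(95%) = 1.645.
VaR = 1.645 × 7.663% = 12.606%; on $400,000 that is $50,424.

$50,400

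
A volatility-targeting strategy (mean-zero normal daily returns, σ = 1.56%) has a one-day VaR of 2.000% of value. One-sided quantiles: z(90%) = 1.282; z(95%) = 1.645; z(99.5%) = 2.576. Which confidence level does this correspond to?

Implied z = VaR/σ = 2.000 / 1.56 = 1.282.
This matches z(90%) = 1.282.

90%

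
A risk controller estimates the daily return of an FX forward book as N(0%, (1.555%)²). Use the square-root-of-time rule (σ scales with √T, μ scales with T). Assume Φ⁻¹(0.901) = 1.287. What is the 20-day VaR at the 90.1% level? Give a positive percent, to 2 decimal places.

σ_{20d} = 1.555% × √20 = 6.954%.
VaR = 1.287 × 6.954% = 8.950%.

8.95%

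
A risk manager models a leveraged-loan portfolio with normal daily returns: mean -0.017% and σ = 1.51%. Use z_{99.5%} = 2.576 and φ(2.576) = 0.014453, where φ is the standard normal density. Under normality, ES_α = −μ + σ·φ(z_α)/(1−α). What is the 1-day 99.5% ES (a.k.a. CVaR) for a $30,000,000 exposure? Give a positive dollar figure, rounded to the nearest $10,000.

$1,310,000

Tail multiplier: φ(z)/(1−α) = 0.014453 / 0.005 = 2.891.
ES = −(-0.017%) + 1.51% × 2.891 = 4.382%.
On $30,000,000: 0.04382 × $30,000,000 = $1,314,600.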